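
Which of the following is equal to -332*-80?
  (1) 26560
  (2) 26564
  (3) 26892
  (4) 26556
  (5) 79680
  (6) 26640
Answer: 1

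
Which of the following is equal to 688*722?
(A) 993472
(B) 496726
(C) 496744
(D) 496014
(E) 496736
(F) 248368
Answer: E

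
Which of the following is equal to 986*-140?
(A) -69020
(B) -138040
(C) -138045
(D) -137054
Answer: B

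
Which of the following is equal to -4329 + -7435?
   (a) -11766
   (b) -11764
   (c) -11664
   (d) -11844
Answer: b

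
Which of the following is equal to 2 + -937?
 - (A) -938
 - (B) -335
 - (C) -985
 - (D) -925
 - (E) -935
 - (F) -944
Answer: E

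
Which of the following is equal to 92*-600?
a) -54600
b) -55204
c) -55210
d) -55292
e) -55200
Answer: e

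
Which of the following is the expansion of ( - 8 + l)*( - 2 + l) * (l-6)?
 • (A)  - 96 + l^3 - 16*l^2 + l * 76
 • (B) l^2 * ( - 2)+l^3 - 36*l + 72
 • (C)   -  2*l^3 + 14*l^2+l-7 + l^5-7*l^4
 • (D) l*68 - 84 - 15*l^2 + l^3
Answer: A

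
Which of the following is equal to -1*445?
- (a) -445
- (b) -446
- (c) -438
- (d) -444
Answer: a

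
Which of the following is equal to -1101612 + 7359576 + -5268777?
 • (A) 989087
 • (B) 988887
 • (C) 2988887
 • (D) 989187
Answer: D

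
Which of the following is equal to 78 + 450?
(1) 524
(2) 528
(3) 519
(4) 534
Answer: 2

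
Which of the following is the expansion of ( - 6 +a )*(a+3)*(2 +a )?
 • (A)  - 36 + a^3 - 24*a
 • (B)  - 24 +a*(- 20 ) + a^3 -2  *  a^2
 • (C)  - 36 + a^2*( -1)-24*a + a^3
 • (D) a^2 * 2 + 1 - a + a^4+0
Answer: C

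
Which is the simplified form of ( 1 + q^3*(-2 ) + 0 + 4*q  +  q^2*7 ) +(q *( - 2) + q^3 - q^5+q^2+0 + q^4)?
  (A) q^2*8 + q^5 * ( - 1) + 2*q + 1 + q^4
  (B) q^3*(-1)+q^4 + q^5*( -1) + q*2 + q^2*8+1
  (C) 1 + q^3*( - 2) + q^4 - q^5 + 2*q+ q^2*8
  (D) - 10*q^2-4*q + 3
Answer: B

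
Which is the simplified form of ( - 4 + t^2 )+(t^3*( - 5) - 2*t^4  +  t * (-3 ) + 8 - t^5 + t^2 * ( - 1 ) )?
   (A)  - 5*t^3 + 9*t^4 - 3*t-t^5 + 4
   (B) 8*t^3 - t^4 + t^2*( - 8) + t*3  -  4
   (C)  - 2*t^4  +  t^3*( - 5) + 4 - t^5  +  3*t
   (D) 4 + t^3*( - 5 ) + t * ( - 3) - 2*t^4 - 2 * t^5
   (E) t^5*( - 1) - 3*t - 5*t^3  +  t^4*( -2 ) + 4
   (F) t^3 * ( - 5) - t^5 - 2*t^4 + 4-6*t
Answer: E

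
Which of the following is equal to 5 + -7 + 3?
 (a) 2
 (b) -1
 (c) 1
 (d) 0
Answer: c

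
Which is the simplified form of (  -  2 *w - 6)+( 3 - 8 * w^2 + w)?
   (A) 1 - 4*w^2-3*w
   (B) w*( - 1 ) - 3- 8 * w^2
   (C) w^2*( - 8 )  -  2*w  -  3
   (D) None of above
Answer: B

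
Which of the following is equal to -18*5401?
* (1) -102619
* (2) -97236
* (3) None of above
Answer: 3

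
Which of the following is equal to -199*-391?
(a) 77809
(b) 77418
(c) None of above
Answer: a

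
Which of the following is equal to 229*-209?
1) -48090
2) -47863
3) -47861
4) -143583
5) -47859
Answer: 3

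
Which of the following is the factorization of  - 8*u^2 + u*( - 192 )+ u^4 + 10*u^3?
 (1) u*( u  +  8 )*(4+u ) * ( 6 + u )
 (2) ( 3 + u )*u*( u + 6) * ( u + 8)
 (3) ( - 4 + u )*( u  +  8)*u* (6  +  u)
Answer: 3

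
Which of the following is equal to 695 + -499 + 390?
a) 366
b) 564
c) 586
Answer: c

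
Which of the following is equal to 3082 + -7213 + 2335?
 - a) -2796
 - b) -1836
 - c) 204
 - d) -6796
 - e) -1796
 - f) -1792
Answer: e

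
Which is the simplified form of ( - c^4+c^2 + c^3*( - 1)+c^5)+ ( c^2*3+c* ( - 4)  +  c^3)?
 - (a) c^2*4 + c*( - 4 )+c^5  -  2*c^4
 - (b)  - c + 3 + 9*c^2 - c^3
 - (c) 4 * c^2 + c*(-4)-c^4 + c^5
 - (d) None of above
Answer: c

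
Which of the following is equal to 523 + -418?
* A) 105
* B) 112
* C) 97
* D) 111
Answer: A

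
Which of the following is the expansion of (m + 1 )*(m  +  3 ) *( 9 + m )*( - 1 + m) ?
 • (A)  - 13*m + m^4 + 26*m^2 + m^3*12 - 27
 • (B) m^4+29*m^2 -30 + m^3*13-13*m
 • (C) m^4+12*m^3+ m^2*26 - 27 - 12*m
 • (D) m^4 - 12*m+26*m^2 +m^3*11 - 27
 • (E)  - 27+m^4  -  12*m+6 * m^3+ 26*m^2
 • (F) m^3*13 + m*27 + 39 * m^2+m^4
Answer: C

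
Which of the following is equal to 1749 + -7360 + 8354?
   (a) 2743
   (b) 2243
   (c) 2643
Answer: a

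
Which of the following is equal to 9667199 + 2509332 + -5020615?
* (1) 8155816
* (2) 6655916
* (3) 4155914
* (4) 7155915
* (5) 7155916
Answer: 5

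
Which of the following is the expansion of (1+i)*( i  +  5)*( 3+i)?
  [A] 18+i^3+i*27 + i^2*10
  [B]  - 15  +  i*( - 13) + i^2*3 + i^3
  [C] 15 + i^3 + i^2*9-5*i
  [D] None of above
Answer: D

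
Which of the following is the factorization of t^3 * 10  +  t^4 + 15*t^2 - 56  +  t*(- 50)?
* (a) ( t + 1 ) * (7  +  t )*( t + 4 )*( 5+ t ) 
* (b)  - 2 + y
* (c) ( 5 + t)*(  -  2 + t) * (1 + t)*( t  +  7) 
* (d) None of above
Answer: d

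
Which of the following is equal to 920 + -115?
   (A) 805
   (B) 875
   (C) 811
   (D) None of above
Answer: A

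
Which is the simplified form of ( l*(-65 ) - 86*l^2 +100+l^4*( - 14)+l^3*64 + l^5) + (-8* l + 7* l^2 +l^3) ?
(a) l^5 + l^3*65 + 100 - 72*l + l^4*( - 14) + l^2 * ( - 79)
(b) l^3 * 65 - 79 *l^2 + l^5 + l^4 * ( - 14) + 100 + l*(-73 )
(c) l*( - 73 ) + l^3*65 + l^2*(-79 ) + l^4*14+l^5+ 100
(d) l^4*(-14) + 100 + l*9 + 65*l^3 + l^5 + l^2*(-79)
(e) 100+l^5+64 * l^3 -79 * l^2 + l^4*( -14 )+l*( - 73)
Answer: b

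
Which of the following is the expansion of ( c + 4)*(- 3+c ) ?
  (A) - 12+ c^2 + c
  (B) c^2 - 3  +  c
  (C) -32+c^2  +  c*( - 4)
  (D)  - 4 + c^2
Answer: A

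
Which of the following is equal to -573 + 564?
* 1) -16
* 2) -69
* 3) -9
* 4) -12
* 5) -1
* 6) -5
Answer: 3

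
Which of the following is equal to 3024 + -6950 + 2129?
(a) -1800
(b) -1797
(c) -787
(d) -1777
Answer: b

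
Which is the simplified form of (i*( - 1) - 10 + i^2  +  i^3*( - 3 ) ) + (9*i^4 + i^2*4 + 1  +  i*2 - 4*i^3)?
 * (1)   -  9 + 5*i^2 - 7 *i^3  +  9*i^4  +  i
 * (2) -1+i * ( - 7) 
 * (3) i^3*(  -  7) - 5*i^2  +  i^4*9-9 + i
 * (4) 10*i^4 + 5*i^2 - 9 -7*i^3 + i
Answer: 1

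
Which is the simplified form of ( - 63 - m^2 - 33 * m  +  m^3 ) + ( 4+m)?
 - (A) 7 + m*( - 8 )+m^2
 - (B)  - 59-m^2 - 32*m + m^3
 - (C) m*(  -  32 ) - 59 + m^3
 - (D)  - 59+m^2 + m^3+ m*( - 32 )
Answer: B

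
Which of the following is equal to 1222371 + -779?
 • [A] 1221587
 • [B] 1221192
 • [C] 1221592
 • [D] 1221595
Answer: C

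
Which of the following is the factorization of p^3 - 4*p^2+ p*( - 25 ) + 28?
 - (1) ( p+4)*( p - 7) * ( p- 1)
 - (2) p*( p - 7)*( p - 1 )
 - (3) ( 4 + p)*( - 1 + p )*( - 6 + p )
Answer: 1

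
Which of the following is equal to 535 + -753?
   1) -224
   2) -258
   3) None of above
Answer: 3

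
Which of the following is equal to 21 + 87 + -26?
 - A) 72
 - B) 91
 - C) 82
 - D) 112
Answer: C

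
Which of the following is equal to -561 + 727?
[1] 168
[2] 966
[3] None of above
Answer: 3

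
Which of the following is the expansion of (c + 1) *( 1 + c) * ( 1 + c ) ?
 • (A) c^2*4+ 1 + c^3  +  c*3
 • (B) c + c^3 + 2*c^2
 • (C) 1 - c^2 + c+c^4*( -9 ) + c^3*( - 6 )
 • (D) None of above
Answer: D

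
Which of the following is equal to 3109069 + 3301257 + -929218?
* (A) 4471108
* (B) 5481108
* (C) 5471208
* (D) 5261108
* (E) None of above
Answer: B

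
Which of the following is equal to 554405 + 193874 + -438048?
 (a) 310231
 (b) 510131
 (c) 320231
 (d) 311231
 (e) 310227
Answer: a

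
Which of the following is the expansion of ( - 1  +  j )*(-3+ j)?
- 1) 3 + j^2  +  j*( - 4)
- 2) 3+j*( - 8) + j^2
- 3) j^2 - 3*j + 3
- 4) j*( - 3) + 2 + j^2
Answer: 1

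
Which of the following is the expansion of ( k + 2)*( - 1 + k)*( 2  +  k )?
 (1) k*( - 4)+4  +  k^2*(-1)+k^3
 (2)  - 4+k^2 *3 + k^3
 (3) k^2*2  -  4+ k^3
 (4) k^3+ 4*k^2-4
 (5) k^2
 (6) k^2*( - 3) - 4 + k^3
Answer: 2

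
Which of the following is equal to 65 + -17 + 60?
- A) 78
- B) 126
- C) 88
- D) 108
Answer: D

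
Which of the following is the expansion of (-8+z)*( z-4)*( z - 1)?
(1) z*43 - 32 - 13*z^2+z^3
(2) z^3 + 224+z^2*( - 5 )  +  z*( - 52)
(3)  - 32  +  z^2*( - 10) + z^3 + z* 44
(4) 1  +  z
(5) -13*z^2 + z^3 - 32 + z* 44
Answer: 5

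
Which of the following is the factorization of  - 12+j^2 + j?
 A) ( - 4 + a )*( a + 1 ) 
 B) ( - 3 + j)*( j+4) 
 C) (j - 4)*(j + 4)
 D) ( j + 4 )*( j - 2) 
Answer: B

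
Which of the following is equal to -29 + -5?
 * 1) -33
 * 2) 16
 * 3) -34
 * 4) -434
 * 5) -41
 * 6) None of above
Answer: 3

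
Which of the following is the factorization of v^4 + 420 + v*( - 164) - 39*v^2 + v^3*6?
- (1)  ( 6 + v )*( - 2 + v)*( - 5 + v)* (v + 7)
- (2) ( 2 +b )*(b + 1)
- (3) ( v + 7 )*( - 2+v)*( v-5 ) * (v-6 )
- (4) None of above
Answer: 1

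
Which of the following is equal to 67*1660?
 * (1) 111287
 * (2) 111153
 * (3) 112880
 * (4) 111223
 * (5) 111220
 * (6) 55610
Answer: 5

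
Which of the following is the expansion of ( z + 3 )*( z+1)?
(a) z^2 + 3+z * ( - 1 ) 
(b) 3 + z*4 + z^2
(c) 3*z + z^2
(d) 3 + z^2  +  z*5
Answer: b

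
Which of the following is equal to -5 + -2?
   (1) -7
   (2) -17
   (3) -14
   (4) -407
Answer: 1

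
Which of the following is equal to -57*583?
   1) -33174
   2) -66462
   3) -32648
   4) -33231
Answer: 4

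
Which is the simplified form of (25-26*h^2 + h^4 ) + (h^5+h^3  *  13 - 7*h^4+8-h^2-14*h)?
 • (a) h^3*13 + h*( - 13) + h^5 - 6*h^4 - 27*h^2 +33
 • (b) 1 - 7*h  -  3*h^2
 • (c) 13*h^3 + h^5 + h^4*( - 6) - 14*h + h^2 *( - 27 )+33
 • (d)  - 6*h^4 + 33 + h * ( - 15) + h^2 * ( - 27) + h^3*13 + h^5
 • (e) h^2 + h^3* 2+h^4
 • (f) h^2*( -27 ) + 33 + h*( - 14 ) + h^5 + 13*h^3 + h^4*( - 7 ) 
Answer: c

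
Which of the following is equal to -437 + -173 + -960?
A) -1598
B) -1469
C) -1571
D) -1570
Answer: D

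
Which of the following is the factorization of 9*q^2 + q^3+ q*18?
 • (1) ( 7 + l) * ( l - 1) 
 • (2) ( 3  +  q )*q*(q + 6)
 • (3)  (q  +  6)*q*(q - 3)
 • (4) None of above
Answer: 2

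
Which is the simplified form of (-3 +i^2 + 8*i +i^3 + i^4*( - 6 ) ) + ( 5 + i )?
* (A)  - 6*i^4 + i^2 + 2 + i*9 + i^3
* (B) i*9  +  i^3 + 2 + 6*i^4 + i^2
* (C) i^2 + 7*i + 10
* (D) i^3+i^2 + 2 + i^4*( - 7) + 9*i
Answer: A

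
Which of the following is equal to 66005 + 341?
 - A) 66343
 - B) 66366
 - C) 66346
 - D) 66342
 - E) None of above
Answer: C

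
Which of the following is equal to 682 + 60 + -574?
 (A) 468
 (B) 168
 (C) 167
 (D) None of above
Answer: B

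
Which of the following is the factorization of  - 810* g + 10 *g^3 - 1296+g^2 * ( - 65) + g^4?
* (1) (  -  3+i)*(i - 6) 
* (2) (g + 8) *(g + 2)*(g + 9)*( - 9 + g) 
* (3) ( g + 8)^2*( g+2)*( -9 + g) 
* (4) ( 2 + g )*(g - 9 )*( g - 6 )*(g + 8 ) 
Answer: 2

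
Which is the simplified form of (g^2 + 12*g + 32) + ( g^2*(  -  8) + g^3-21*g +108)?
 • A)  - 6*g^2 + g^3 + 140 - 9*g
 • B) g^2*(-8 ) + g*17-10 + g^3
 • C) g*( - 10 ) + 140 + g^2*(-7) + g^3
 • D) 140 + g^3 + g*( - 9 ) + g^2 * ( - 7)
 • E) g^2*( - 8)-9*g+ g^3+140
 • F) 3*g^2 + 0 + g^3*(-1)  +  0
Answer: D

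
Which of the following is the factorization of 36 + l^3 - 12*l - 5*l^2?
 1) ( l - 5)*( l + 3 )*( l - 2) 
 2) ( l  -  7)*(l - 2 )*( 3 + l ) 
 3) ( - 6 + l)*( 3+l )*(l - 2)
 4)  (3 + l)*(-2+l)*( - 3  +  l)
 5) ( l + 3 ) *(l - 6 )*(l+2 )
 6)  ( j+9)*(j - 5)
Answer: 3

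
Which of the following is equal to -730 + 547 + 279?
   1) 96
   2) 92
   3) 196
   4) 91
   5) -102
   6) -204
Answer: 1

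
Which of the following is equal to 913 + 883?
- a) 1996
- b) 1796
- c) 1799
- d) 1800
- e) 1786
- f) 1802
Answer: b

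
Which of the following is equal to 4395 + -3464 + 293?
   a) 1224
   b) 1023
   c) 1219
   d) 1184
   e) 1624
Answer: a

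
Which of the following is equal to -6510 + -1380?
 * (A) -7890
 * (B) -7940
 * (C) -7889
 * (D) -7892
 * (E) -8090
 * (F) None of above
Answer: A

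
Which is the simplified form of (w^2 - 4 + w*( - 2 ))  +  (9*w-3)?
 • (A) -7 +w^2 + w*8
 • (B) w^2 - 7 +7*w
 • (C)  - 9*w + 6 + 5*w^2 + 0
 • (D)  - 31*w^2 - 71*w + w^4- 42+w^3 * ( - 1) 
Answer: B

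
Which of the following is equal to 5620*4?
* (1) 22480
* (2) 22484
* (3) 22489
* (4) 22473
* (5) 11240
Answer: 1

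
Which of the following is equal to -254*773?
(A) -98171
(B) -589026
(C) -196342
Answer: C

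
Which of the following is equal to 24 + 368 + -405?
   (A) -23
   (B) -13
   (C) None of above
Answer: B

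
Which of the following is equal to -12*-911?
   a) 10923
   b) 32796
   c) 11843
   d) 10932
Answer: d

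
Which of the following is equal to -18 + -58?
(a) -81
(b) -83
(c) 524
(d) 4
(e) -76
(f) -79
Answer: e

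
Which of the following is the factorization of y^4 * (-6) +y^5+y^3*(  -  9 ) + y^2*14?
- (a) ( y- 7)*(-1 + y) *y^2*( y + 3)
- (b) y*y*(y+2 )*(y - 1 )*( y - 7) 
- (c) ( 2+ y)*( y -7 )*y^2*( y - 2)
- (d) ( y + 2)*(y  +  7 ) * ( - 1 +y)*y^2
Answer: b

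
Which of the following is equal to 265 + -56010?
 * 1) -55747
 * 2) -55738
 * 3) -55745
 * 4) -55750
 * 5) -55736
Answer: 3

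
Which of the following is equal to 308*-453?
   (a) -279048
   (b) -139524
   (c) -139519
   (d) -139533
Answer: b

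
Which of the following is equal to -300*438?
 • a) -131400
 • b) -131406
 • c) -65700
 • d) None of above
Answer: a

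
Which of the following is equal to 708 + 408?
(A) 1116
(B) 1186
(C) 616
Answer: A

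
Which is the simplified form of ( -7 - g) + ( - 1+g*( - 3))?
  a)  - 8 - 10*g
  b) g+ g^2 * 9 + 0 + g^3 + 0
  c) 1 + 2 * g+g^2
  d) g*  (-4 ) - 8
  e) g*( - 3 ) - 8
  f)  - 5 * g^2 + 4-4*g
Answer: d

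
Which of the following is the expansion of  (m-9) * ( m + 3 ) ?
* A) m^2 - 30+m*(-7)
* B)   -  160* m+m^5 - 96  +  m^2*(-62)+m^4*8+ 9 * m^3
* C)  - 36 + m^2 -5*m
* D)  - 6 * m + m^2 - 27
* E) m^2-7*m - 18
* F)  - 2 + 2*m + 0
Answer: D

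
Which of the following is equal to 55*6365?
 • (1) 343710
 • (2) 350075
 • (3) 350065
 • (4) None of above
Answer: 2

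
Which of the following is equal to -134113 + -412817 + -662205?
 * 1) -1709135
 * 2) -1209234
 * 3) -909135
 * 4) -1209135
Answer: 4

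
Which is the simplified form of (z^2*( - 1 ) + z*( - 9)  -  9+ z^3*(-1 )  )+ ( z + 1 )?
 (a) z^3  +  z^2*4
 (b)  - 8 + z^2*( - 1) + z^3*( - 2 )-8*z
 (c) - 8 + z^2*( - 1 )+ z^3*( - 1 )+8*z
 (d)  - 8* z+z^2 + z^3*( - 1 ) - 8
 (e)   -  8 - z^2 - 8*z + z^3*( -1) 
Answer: e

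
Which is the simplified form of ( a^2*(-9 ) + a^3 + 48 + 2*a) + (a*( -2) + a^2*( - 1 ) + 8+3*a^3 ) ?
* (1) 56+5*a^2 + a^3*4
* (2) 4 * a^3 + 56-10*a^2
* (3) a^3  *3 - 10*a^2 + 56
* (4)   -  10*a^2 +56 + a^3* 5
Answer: 2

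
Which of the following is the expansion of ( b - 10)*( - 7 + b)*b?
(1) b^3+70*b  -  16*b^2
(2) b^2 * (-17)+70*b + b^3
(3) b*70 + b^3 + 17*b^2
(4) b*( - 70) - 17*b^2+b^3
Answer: 2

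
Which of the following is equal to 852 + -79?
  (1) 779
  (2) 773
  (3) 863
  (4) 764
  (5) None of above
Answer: 2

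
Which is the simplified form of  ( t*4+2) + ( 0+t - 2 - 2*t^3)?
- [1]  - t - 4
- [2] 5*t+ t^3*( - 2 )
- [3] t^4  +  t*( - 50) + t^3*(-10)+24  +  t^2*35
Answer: 2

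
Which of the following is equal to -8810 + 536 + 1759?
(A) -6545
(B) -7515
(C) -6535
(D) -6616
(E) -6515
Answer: E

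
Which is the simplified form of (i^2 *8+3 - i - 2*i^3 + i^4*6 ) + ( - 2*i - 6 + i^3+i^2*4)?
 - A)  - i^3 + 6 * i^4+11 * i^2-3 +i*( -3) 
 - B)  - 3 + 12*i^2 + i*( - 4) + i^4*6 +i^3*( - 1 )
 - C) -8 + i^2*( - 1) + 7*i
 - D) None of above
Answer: D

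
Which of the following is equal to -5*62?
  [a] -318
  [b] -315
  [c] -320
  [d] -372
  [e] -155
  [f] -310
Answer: f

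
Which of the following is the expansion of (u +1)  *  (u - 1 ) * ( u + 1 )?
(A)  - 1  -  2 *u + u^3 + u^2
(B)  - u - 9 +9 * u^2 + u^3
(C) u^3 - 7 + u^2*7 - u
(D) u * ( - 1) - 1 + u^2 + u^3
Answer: D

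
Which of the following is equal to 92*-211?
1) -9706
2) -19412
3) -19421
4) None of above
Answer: 2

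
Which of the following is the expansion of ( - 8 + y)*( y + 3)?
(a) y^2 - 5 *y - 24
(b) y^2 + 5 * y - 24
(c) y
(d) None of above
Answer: a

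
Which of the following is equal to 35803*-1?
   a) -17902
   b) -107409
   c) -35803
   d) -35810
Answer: c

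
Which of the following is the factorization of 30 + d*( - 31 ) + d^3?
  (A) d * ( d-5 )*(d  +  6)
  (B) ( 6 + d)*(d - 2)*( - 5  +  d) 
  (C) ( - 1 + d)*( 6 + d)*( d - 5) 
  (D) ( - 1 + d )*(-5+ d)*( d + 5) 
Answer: C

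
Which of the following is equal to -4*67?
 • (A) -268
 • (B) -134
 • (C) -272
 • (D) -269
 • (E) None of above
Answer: A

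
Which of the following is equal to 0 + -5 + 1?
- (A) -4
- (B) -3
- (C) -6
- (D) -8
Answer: A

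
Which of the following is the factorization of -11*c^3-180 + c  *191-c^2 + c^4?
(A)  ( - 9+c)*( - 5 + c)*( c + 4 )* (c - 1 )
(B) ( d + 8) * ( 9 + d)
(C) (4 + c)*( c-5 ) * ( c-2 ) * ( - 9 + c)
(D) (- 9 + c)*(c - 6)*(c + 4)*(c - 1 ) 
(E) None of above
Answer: A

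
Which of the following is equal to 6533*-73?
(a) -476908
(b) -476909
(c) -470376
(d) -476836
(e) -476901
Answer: b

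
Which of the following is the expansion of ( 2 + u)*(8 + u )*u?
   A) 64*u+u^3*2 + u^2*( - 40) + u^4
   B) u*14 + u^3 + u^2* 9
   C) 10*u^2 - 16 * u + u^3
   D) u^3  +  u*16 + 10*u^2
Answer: D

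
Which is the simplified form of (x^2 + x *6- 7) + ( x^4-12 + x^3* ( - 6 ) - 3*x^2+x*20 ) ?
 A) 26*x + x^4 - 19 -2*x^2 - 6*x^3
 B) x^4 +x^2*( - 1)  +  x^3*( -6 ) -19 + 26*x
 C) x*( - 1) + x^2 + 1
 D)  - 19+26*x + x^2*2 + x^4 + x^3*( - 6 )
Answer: A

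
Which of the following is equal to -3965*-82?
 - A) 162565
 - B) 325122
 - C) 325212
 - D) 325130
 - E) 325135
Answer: D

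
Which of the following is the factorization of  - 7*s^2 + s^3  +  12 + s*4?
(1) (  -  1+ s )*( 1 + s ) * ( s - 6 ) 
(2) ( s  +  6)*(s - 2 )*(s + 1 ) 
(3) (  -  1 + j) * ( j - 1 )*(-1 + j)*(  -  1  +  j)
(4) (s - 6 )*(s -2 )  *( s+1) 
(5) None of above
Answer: 4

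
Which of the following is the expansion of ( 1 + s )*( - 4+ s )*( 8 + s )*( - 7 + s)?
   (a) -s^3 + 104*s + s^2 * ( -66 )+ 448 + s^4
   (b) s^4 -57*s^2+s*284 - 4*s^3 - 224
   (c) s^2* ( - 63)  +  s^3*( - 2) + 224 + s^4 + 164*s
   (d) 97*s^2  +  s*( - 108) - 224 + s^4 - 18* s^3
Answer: c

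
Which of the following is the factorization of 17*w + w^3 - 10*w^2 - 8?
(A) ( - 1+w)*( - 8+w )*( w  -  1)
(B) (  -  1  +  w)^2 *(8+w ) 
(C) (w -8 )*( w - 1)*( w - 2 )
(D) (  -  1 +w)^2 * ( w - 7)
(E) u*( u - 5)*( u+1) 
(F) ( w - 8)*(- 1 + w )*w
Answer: A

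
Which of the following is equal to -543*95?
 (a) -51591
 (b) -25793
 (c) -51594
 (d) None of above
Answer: d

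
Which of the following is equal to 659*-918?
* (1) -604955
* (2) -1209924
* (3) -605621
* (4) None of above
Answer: 4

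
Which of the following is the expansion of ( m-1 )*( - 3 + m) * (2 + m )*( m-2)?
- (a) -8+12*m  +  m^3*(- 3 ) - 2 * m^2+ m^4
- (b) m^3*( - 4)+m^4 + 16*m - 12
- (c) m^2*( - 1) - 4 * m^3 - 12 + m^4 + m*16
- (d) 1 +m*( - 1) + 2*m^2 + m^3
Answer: c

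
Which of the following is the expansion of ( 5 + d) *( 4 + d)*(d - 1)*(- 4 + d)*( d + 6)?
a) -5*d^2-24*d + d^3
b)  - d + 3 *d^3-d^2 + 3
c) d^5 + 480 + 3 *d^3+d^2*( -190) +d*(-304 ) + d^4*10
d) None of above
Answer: c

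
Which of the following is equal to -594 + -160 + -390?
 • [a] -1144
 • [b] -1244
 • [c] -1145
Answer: a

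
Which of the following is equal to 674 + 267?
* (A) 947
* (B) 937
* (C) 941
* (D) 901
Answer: C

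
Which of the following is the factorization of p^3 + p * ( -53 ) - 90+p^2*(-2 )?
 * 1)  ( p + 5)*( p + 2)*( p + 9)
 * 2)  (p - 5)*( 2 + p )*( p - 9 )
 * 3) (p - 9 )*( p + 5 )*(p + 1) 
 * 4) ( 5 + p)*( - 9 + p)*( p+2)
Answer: 4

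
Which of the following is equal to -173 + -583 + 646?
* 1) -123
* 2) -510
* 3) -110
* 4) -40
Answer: 3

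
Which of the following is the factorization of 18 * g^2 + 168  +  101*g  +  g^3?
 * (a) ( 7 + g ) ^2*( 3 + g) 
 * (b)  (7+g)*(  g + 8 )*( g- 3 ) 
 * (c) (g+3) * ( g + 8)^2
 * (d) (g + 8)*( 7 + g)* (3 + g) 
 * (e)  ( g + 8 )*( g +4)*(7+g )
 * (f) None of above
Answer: d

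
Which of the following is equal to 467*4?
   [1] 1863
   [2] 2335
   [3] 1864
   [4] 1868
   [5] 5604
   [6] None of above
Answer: 4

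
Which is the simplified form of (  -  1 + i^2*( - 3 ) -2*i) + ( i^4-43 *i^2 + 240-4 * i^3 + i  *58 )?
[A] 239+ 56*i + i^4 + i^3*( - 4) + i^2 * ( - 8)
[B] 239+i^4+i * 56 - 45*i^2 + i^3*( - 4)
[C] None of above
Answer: C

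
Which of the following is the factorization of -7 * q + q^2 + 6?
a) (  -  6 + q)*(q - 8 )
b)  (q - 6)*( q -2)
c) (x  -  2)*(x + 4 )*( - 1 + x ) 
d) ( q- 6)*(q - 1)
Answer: d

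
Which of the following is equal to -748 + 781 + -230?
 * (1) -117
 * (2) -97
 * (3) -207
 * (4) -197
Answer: 4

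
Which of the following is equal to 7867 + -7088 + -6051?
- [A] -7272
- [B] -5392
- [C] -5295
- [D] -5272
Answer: D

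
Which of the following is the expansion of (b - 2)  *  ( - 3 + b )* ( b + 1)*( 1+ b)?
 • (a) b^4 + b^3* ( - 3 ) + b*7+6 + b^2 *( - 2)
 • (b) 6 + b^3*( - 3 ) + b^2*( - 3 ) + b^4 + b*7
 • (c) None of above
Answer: b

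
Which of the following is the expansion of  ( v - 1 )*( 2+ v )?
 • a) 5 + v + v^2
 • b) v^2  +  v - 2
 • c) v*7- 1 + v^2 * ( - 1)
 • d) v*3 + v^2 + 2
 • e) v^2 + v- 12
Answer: b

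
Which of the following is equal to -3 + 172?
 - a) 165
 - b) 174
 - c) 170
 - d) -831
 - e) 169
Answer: e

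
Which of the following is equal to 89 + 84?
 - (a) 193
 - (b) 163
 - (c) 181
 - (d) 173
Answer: d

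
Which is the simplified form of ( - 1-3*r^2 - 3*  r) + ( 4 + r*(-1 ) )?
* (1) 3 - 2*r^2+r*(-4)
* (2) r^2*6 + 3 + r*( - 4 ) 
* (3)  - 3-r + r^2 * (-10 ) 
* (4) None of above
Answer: 4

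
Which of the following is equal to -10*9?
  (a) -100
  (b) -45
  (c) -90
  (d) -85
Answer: c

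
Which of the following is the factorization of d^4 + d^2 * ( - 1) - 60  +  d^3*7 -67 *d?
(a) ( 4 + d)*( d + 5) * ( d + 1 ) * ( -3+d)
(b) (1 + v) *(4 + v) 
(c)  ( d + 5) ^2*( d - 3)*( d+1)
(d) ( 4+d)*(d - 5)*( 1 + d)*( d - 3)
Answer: a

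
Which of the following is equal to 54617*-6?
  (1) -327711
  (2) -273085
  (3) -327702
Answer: 3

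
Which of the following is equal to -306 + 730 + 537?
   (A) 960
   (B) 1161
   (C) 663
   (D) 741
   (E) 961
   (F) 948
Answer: E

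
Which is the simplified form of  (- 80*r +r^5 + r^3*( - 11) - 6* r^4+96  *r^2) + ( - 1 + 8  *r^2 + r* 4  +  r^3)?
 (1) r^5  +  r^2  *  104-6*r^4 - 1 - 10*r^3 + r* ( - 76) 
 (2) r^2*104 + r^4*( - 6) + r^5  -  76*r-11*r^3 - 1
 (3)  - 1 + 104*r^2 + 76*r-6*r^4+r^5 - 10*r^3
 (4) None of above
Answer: 1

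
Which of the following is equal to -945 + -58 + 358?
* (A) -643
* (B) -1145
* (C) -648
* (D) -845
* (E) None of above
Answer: E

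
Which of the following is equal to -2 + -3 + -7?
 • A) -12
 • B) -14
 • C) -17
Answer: A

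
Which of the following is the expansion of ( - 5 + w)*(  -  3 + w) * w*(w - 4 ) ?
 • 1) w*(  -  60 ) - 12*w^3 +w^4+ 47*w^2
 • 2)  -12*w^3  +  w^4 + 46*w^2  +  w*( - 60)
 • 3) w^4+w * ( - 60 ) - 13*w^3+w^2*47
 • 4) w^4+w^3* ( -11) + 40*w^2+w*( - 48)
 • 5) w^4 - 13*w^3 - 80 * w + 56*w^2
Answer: 1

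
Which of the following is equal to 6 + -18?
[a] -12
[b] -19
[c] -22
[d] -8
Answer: a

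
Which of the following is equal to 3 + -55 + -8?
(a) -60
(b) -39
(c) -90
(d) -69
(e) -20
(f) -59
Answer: a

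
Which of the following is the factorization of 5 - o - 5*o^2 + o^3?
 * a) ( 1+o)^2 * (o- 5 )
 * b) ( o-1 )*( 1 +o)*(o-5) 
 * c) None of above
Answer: b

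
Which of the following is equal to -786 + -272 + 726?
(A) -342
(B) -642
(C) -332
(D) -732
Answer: C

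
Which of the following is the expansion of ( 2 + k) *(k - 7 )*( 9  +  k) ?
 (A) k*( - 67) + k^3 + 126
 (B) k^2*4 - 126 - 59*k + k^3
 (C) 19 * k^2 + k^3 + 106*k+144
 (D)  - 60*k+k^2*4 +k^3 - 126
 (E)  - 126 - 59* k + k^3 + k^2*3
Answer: B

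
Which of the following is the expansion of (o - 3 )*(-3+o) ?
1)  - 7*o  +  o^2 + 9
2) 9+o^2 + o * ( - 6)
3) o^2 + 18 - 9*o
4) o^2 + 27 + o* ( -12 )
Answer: 2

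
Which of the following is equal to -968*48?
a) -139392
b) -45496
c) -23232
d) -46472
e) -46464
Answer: e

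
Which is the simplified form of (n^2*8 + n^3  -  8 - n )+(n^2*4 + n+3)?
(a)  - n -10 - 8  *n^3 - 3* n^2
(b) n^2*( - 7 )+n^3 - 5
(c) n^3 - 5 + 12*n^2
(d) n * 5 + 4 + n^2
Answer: c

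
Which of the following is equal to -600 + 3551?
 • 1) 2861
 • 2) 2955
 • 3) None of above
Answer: 3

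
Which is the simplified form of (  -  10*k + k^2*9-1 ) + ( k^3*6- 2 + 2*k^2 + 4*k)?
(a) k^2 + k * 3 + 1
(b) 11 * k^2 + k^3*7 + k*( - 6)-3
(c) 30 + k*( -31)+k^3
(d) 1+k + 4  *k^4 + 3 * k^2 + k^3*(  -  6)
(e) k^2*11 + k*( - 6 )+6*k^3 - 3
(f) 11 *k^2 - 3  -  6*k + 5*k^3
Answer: e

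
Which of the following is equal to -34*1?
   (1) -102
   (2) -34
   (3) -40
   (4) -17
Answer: 2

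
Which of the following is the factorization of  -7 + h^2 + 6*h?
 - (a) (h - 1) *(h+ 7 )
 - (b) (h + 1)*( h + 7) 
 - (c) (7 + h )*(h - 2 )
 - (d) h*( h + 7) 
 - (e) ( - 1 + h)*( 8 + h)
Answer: a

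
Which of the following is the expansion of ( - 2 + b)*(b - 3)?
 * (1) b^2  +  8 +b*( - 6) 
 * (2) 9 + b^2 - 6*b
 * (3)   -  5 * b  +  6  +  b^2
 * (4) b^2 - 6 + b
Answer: 3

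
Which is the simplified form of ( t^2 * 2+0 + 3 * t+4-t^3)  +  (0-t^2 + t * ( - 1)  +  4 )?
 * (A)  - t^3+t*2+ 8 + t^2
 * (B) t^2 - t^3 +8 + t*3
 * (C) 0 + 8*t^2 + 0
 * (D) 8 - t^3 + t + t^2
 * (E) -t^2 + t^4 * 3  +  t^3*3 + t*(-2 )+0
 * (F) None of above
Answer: A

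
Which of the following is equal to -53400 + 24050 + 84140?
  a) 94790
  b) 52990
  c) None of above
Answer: c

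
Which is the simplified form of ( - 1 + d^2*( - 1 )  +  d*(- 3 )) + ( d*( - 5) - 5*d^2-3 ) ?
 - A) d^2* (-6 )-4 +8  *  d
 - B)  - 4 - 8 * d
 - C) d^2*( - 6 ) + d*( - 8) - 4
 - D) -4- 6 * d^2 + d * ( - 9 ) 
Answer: C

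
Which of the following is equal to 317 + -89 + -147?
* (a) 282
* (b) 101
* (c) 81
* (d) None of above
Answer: c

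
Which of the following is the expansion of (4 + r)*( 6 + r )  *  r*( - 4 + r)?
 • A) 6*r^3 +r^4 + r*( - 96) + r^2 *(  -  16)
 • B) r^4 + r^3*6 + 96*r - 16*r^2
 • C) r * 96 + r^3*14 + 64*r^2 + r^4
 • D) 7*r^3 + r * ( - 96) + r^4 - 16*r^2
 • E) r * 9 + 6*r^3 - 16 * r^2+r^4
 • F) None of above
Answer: A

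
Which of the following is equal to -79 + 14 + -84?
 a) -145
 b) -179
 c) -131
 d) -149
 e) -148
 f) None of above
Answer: d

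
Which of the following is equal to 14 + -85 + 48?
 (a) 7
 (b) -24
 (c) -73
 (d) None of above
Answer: d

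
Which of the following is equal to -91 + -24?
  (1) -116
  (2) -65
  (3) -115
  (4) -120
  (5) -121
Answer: 3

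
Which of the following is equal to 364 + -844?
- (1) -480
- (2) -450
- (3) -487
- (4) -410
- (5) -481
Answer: 1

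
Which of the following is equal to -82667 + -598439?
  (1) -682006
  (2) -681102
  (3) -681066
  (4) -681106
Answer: 4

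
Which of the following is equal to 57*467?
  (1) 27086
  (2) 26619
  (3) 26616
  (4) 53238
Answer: 2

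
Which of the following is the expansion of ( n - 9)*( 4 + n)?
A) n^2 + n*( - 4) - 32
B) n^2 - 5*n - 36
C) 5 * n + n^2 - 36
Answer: B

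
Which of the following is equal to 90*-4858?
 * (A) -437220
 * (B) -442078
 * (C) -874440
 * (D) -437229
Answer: A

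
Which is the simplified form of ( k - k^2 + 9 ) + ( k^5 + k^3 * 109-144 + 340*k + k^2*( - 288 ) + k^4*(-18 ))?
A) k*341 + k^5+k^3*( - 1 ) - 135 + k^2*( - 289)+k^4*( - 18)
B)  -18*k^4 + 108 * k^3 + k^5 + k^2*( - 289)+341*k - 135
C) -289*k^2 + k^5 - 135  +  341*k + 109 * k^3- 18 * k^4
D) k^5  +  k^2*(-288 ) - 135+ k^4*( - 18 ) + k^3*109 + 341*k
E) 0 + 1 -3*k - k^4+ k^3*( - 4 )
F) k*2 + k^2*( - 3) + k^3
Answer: C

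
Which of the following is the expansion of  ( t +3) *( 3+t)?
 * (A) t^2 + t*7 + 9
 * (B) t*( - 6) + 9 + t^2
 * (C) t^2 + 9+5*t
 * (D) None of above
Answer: D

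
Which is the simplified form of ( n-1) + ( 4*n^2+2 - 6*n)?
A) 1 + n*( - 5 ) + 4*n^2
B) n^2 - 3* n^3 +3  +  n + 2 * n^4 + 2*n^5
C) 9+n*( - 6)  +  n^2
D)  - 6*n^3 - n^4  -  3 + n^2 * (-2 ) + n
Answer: A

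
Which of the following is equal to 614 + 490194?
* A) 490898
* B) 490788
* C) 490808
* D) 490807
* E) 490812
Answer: C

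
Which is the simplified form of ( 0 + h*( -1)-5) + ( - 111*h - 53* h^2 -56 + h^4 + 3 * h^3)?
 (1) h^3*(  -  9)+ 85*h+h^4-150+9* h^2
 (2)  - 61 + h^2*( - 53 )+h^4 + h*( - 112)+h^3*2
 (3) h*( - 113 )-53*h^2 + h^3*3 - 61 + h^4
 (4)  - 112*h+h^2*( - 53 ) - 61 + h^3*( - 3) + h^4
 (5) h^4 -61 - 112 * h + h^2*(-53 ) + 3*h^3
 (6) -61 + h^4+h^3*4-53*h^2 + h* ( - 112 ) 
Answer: 5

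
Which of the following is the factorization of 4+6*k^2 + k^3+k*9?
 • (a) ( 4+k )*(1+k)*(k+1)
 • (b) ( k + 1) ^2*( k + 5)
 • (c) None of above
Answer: a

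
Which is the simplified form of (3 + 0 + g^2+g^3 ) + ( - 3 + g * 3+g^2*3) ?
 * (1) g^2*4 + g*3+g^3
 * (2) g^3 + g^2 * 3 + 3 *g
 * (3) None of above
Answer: 1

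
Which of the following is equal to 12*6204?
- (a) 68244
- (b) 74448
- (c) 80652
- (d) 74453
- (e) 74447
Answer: b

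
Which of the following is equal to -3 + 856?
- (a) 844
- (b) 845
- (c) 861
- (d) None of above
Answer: d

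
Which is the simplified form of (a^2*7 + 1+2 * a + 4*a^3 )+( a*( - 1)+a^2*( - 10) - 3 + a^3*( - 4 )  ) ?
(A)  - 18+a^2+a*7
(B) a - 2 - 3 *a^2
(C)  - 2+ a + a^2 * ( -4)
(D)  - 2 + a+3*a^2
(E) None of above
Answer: B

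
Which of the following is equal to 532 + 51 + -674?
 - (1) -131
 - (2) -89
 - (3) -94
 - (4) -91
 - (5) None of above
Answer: 4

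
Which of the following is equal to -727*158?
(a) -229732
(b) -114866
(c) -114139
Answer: b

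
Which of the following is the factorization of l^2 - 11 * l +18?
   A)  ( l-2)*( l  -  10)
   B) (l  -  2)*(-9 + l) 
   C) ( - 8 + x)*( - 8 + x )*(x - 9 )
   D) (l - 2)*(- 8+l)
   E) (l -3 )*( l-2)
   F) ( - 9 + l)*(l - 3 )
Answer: B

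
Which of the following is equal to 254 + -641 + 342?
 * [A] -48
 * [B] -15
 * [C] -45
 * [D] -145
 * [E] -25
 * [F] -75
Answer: C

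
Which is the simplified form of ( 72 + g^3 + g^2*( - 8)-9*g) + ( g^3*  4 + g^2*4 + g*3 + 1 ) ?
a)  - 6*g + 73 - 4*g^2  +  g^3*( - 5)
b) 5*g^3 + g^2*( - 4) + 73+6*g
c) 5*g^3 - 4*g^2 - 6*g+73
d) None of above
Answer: c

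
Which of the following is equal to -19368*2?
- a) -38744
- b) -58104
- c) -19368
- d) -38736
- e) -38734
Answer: d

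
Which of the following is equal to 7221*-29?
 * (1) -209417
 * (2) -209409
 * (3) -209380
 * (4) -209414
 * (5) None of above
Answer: 2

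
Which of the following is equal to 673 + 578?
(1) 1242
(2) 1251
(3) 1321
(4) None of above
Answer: 2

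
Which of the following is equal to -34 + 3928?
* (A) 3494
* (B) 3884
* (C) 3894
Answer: C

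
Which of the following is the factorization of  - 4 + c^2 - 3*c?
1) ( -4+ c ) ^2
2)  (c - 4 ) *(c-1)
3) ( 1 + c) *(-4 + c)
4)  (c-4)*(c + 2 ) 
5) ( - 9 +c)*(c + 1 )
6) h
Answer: 3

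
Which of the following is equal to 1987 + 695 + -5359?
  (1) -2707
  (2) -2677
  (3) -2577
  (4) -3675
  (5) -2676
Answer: 2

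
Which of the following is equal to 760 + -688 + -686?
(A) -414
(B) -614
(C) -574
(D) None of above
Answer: B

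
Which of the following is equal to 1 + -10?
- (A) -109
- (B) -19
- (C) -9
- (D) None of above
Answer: C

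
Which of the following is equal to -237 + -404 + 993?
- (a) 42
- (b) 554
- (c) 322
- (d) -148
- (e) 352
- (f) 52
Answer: e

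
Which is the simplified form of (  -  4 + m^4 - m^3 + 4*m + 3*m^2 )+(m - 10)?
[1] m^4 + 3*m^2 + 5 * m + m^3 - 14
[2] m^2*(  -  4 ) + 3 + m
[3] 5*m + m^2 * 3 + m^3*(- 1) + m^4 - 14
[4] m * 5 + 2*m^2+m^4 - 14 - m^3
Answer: 3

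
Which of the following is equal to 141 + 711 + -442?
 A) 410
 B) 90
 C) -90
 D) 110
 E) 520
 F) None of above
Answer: A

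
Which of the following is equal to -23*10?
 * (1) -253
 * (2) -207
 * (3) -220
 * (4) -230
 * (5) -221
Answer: 4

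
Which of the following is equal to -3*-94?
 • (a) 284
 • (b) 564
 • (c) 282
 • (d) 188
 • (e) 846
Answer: c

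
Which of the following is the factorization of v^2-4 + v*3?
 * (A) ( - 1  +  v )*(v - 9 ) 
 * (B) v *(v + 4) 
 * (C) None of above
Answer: C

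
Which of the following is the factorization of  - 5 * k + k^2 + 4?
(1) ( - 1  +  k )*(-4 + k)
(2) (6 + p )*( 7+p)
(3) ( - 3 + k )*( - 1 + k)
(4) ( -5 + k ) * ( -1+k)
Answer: 1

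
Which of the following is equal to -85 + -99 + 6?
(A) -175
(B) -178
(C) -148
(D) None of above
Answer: B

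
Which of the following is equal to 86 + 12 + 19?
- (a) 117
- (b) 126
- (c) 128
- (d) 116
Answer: a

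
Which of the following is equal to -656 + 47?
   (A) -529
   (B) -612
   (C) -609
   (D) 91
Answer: C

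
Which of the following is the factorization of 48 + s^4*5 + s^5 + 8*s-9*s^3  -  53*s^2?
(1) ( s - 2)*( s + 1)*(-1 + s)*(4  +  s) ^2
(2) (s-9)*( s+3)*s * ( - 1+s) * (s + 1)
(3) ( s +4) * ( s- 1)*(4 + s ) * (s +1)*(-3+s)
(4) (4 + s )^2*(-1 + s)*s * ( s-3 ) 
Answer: 3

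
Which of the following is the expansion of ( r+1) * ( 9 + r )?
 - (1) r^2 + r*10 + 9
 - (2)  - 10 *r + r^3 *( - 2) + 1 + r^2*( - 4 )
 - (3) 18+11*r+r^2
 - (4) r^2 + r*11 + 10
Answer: 1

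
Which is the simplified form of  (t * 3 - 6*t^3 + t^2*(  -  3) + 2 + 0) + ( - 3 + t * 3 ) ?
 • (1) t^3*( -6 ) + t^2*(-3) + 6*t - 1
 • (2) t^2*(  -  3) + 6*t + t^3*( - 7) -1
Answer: 1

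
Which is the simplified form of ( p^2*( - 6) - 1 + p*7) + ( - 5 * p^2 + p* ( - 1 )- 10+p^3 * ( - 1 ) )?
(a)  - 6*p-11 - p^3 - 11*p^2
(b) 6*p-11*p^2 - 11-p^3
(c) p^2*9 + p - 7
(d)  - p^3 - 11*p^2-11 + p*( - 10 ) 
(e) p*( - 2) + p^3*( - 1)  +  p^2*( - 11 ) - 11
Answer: b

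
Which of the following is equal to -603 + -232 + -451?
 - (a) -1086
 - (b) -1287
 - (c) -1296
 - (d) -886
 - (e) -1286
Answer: e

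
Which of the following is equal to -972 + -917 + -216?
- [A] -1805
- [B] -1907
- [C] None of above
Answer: C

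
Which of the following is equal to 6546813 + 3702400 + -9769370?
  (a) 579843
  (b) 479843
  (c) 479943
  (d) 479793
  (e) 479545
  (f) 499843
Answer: b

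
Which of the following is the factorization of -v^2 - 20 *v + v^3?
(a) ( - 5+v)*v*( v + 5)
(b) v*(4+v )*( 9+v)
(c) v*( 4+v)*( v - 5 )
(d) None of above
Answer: c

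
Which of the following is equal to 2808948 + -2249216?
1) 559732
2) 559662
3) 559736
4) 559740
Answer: 1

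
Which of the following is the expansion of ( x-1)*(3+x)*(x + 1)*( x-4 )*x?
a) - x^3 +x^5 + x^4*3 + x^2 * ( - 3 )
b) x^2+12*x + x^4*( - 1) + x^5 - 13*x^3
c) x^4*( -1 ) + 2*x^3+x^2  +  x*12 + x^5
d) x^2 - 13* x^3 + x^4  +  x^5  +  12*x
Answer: b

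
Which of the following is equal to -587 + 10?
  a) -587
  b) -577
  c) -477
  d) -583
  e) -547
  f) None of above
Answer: b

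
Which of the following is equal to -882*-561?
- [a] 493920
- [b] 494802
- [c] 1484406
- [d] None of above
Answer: b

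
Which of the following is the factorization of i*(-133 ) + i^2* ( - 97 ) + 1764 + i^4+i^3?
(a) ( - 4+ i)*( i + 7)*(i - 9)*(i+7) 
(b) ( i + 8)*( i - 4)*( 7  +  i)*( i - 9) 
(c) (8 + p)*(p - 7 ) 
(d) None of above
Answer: a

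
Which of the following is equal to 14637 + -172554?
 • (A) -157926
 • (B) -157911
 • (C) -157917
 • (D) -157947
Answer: C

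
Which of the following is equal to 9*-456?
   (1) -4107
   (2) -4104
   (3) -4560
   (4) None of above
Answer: 2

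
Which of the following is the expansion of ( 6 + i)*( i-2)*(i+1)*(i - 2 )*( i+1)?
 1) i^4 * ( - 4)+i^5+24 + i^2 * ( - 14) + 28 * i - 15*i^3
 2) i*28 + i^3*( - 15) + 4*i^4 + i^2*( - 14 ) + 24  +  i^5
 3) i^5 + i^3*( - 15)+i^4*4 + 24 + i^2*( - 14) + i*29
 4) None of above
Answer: 2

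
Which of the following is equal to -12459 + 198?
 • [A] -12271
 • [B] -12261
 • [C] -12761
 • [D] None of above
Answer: B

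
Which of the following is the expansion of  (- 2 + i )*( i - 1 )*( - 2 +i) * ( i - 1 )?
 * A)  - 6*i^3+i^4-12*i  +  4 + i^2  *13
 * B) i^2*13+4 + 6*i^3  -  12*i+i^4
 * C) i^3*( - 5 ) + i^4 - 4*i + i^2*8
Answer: A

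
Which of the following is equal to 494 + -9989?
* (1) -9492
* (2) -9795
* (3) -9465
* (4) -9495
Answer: 4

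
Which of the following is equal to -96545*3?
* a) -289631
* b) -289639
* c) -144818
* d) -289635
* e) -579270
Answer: d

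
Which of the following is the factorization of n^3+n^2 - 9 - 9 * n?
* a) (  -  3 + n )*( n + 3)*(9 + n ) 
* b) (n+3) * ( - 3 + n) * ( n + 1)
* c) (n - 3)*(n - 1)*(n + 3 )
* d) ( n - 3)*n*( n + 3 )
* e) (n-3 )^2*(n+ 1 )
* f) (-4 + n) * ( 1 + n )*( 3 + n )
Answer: b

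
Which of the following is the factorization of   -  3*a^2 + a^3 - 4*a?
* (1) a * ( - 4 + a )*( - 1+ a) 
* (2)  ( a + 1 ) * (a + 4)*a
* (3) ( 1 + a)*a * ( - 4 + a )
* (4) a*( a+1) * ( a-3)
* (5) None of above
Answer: 3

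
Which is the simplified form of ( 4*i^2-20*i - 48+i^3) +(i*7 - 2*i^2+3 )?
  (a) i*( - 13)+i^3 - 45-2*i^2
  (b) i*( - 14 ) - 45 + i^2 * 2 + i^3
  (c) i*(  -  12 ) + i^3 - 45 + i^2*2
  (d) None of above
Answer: d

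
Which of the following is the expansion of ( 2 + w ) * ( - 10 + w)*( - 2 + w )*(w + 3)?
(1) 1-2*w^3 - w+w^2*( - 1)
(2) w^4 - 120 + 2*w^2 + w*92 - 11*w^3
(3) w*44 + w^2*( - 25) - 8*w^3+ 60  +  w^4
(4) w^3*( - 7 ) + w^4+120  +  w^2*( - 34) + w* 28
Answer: 4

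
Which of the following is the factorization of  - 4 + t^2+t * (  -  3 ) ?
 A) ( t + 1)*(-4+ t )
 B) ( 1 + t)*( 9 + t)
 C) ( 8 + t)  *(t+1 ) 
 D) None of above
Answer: A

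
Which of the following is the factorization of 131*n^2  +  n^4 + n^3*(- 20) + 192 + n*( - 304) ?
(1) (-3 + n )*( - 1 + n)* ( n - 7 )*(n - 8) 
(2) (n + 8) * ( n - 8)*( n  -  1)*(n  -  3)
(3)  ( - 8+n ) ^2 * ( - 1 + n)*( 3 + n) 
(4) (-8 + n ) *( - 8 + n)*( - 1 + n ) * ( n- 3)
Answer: 4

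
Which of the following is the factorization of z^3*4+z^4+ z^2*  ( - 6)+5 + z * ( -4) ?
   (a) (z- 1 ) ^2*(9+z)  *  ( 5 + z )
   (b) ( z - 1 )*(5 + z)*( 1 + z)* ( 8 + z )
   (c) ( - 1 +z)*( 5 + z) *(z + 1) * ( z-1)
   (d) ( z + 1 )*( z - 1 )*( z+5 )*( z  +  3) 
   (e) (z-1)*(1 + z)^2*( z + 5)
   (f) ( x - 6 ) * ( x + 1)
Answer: c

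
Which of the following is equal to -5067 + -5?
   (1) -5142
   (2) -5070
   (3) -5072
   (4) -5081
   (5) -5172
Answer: 3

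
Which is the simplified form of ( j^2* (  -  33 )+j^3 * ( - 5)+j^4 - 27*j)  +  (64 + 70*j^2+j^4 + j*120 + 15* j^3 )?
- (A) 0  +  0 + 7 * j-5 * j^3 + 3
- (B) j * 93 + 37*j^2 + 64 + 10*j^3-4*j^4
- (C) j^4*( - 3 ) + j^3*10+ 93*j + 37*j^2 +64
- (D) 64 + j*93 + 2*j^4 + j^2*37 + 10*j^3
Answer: D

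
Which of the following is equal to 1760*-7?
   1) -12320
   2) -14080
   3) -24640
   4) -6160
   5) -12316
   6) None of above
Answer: 1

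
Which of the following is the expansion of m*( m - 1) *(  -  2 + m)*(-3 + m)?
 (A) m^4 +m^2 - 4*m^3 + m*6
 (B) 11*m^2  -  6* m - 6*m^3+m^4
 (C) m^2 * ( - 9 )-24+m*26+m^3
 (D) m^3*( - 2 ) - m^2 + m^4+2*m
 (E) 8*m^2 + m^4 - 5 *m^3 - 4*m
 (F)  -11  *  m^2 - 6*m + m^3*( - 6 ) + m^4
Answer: B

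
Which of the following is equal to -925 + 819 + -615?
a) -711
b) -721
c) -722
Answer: b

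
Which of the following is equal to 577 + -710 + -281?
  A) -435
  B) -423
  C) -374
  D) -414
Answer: D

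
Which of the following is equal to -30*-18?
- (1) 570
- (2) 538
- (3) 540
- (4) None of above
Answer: 3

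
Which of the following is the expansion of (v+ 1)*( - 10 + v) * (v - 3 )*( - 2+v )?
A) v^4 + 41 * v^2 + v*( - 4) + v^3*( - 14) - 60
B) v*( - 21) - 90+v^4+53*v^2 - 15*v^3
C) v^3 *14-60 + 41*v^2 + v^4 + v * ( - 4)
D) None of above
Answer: A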